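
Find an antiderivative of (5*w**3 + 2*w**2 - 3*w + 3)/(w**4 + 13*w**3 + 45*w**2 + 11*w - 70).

7*log(w - 1)/144 + 23*log(w + 2)/45 - 557*log(w + 5)/36 + 1593*log(w + 7)/80 + C

Factor the denominator: (w - 1)*(w + 2)*(w + 5)*(w + 7).
Partial-fraction decomposition: 1593/(80*(w + 7)) - 557/(36*(w + 5)) + 23/(45*(w + 2)) + 7/(144*(w - 1)).
Integrate each term: A/(w−a) contributes A·log|w−a|.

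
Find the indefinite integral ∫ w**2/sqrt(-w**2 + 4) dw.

Substitute w = 2·sin(θ), so dw = 2·cos(θ) dθ and the radical becomes sqrt(-w**2 + 4) = 2·cos(θ) by the Pythagorean identity.
Integrate the resulting trig expression in θ, then back-substitute θ = asin(w/2), sin(θ) = w/2, cos(θ) = sqrt(-w**2 + 4)/2 (absorbing any constant into C).

-w*sqrt(-w**2 + 4)/2 + 2*asin(w/2) + C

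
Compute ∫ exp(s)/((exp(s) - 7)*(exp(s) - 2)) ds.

log(exp(s) - 7)/5 - log(exp(s) - 2)/5 + C

Let u = e^s, du = e^s ds.
The integral becomes ∫ du/((u-7)(u-2)); decompose into partial fractions.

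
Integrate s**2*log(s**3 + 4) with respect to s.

s**3*log(s**3 + 4)/3 - s**3/3 + 4*log(s**3 + 4)/3 + C

Let u = s**3 + 4, so du = (3*s**2) ds.
The integral becomes (1/3)·∫ log(u) du; integrate by parts with u′=log(u), dv′=du.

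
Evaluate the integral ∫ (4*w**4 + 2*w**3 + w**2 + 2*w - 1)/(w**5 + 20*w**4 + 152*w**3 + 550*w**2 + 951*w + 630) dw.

47*log(w + 2)/15 + 157*log(w + 3)/4 - 283*log(w + 5)/3 + 1119*log(w + 7)/20 + 34/(w + 3) + C

Factor the denominator: (w + 2)*(w + 3)**2*(w + 5)*(w + 7).
Partial-fraction decomposition: 1119/(20*(w + 7)) - 283/(3*(w + 5)) + 157/(4*(w + 3)) - 34/(w + 3)**2 + 47/(15*(w + 2)).
Integrate each term; A/(w−a) gives A·log|w−a|; A/(w−a)² gives −A/(w−a).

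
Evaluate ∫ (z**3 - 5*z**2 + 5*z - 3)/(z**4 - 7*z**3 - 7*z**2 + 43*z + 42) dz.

65*log(z - 7)/144 + 3*log(z - 3)/40 - 7*log(z + 1)/16 + 41*log(z + 2)/45 + C

Factor the denominator: (z - 7)*(z - 3)*(z + 1)*(z + 2).
Partial-fraction decomposition: 41/(45*(z + 2)) - 7/(16*(z + 1)) + 3/(40*(z - 3)) + 65/(144*(z - 7)).
Integrate each term: A/(z−a) contributes A·log|z−a|.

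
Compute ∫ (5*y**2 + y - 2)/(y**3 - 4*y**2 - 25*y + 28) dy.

Factor the denominator: (y - 7)*(y - 1)*(y + 4).
Partial-fraction decomposition: 74/(55*(y + 4)) - 2/(15*(y - 1)) + 125/(33*(y - 7)).
Integrate each term: A/(y−a) contributes A·log|y−a|.

125*log(y - 7)/33 - 2*log(y - 1)/15 + 74*log(y + 4)/55 + C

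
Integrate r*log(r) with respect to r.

Use integration by parts with u = log(r), dv = r dr.
Then du = 1/r dr and v = r**2/2.

r**2*log(r)/2 - r**2/4 + C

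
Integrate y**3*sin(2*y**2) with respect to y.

-y**2*cos(2*y**2)/4 + sin(2*y**2)/8 + C

Let u = y², du = 2y dy; rewrite as (1/2)∫ u^1·sin(2u) du.
Now integrate by parts 1 time.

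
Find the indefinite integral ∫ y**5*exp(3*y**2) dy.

Let u = y², du = 2y dy; rewrite as (1/2)∫ u^2·exp(3u) du.
Now integrate by parts 2 times.

(9*y**4 - 6*y**2 + 2)*exp(3*y**2)/54 + C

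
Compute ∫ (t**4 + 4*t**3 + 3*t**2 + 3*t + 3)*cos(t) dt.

t**4*sin(t) + 4*t**3*sin(t) + 4*t**3*cos(t) - 9*t**2*sin(t) + 12*t**2*cos(t) - 21*t*sin(t) - 18*t*cos(t) + 21*sin(t) - 21*cos(t) + C

Use integration by parts with u = t**4 + 4*t**3 + 3*t**2 + 3*t + 3, dv = cos(t) dt, so v = sin(t).
Apply parts 4 times (tabular method): alternate signs, differentiate u down to 0, integrate dv up.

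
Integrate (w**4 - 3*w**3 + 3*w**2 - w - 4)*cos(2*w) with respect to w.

w**4*sin(2*w)/2 - 3*w**3*sin(2*w)/2 + w**3*cos(2*w) - 9*w**2*cos(2*w)/4 + 7*w*sin(2*w)/4 - 2*sin(2*w) + 7*cos(2*w)/8 + C

Use integration by parts with u = w**4 - 3*w**3 + 3*w**2 - w - 4, dv = cos(2*w) dw, so v = sin(2*w)/2.
Apply parts 4 times (tabular method): alternate signs, differentiate u down to 0, integrate dv up.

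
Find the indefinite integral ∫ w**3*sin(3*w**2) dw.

Let u = w², du = 2w dw; rewrite as (1/2)∫ u^1·sin(3u) du.
Now integrate by parts 1 time.

-w**2*cos(3*w**2)/6 + sin(3*w**2)/18 + C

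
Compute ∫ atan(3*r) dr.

r*atan(3*r) - log(9*r**2 + 1)/6 + C

Use integration by parts with u = arctan(3*r), dv = dr.
Then du = 3/(9*r**2 + 1) dr.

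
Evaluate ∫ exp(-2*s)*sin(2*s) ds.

-exp(-2*s)*sin(2*s)/4 - exp(-2*s)*cos(2*s)/4 + C

Let I denote the integral. Integrate by parts with u = sin(2*s), dv = exp(-2*s) ds, so v = -exp(-2*s)/2: I = -exp(-2*s)*sin(2*s)/2 + ∫ exp(-2*s)*cos(2*s) ds.
Apply parts again with u = cos(2*s), dv = exp(-2*s) ds: ∫ exp(-2*s)*cos(2*s) ds = -exp(-2*s)*cos(2*s)/2 − I. Substituting back brings back I: I = -exp(-2*s)*sin(2*s)/2 - exp(-2*s)*cos(2*s)/2 − I.
Solving for I: (1 + 1)·I equals the remaining terms, so I = (1/2)·(-exp(-2*s)*sin(2*s)/2 - exp(-2*s)*cos(2*s)/2).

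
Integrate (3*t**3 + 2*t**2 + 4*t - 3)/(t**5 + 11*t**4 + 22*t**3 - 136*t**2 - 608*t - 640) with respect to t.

79*log(t - 4)/1152 + 3*log(t + 2)/8 + 1593*log(t + 4)/128 - 116*log(t + 5)/9 + 179/(16*t + 64) + C

Factor the denominator: (t - 4)*(t + 2)*(t + 4)**2*(t + 5).
Partial-fraction decomposition: -116/(9*(t + 5)) + 1593/(128*(t + 4)) - 179/(16*(t + 4)**2) + 3/(8*(t + 2)) + 79/(1152*(t - 4)).
Integrate each term; A/(t−a) gives A·log|t−a|; A/(t−a)² gives −A/(t−a).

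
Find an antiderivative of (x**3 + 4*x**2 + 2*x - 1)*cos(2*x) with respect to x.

Use integration by parts with u = x**3 + 4*x**2 + 2*x - 1, dv = cos(2*x) dx, so v = sin(2*x)/2.
Apply parts 3 times (tabular method): alternate signs, differentiate u down to 0, integrate dv up.

x**3*sin(2*x)/2 + 2*x**2*sin(2*x) + 3*x**2*cos(2*x)/4 + x*sin(2*x)/4 + 2*x*cos(2*x) - 3*sin(2*x)/2 + cos(2*x)/8 + C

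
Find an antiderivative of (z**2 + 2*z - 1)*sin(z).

-z**2*cos(z) + 2*z*sin(z) - 2*z*cos(z) + 2*sin(z) + 3*cos(z) + C

Use integration by parts with u = z**2 + 2*z - 1, dv = sin(z) dz, so v = -cos(z).
Apply parts 2 times (tabular method): alternate signs, differentiate u down to 0, integrate dv up.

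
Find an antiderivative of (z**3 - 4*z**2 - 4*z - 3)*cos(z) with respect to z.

Use integration by parts with u = z**3 - 4*z**2 - 4*z - 3, dv = cos(z) dz, so v = sin(z).
Apply parts 3 times (tabular method): alternate signs, differentiate u down to 0, integrate dv up.

z**3*sin(z) - 4*z**2*sin(z) + 3*z**2*cos(z) - 10*z*sin(z) - 8*z*cos(z) + 5*sin(z) - 10*cos(z) + C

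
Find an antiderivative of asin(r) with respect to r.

Use integration by parts with u = arcsin(r), dv = dr.
Then du = 1/sqrt(-r**2 + 1) dr.

r*asin(r) + sqrt(-r**2 + 1) + C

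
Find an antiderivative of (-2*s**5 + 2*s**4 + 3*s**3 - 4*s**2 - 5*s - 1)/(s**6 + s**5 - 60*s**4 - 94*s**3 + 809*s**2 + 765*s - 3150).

Factor the denominator: (s - 7)*(s - 3)*(s - 2)*(s + 3)*(s + 5)**2.
Partial-fraction decomposition: -23759/(32256*(s + 5)) + 1007/(192*(s + 5)**2) - 109/(240*(s + 3)) - 1/(35*(s - 2)) + 295/(1536*(s - 3)) - 5603/(5760*(s - 7)).
Integrate each term; A/(s−a) gives A·log|s−a|; A/(s−a)² gives −A/(s−a).

-5603*log(s - 7)/5760 + 295*log(s - 3)/1536 - log(s - 2)/35 - 109*log(s + 3)/240 - 23759*log(s + 5)/32256 - 1007/(192*s + 960) + C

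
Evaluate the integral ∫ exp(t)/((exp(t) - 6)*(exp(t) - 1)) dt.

log(exp(t) - 6)/5 - log(exp(t) - 1)/5 + C

Let u = e^t, du = e^t dt.
The integral becomes ∫ du/((u-1)(u-6)); decompose into partial fractions.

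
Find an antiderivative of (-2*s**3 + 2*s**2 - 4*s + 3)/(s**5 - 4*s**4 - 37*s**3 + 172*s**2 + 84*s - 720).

-31*log(s - 5)/22 + 109*log(s - 4)/60 - log(s - 3)/2 - log(s + 2)/24 + 59*log(s + 6)/440 + C

Factor the denominator: (s - 5)*(s - 4)*(s - 3)*(s + 2)*(s + 6).
Partial-fraction decomposition: 59/(440*(s + 6)) - 1/(24*(s + 2)) - 1/(2*(s - 3)) + 109/(60*(s - 4)) - 31/(22*(s - 5)).
Integrate each term: A/(s−a) contributes A·log|s−a|.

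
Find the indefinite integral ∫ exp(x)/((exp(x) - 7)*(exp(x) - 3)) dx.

Let u = e^x, du = e^x dx.
The integral becomes ∫ du/((u-3)(u-7)); decompose into partial fractions.

log(exp(x) - 7)/4 - log(exp(x) - 3)/4 + C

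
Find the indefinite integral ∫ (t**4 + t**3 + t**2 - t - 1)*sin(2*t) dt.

-t**4*cos(2*t)/2 + t**3*sin(2*t) - t**3*cos(2*t)/2 + 3*t**2*sin(2*t)/4 + t**2*cos(2*t) - t*sin(2*t) + 5*t*cos(2*t)/4 - 5*sin(2*t)/8 + C

Use integration by parts with u = t**4 + t**3 + t**2 - t - 1, dv = sin(2*t) dt, so v = -cos(2*t)/2.
Apply parts 4 times (tabular method): alternate signs, differentiate u down to 0, integrate dv up.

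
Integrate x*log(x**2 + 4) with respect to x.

Let u = x**2 + 4, so du = (2*x) dx.
The integral becomes (1/2)·∫ log(u) du; integrate by parts with u′=log(u), dv′=du.

x**2*log(x**2 + 4)/2 - x**2/2 + 2*log(x**2 + 4) + C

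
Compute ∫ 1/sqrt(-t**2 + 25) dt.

asin(t/5) + C

Substitute t = 5·sin(θ), so dt = 5·cos(θ) dθ and the radical becomes sqrt(-t**2 + 25) = 5·cos(θ) by the Pythagorean identity.
Integrate the resulting trig expression in θ, then back-substitute θ = asin(t/5), sin(θ) = t/5, cos(θ) = sqrt(-t**2 + 25)/5 (absorbing any constant into C).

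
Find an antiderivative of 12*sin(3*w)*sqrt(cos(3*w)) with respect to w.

Let u = cos(3*w), so du = (-3*sin(3*w)) dw.
Rewriting, the integral becomes -4·∫ √u du = -4·(2/3)u^(3/2).
Substituting back, u = cos(3*w).

-8*cos(3*w)**(3/2)/3 + C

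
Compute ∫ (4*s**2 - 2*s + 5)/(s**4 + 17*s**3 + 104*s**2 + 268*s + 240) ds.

25*log(s + 2)/24 - 77*log(s + 4)/4 + 115*log(s + 5)/3 - 161*log(s + 6)/8 + C

Factor the denominator: (s + 2)*(s + 4)*(s + 5)*(s + 6).
Partial-fraction decomposition: -161/(8*(s + 6)) + 115/(3*(s + 5)) - 77/(4*(s + 4)) + 25/(24*(s + 2)).
Integrate each term: A/(s−a) contributes A·log|s−a|.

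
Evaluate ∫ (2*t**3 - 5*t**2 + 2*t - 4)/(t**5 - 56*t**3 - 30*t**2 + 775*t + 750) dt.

Factor the denominator: (t - 6)*(t - 5)*(t + 1)*(t + 5)**2.
Partial-fraction decomposition: -6707/(96800*(t + 5)) + 389/(440*(t + 5)**2) - 13/(672*(t + 1)) - 131/(600*(t - 5)) + 260/(847*(t - 6)).
Integrate each term; A/(t−a) gives A·log|t−a|; A/(t−a)² gives −A/(t−a).

260*log(t - 6)/847 - 131*log(t - 5)/600 - 13*log(t + 1)/672 - 6707*log(t + 5)/96800 - 389/(440*t + 2200) + C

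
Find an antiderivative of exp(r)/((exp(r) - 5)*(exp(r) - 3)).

log(exp(r) - 5)/2 - log(exp(r) - 3)/2 + C

Let u = e^r, du = e^r dr.
The integral becomes ∫ du/((u-5)(u-3)); decompose into partial fractions.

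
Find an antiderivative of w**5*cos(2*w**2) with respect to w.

w**4*sin(2*w**2)/4 + w**2*cos(2*w**2)/4 - sin(2*w**2)/8 + C

Let u = w², du = 2w dw; rewrite as (1/2)∫ u^2·cos(2u) du.
Now integrate by parts 2 times.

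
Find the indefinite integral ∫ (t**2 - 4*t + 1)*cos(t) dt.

Use integration by parts with u = t**2 - 4*t + 1, dv = cos(t) dt, so v = sin(t).
Apply parts 2 times (tabular method): alternate signs, differentiate u down to 0, integrate dv up.

t**2*sin(t) - 4*t*sin(t) + 2*t*cos(t) - sin(t) - 4*cos(t) + C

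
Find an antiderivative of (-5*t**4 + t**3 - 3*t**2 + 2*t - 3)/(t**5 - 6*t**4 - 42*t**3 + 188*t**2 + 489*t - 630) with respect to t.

Factor the denominator: (t - 7)*(t - 6)*(t - 1)*(t + 3)*(t + 5).
Partial-fraction decomposition: -1669/(792*(t + 5)) + 13/(20*(t + 3)) - 1/(90*(t - 1)) + 707/(55*(t - 6)) - 5899/(360*(t - 7)).
Integrate each term: A/(t−a) contributes A·log|t−a|.

-5899*log(t - 7)/360 + 707*log(t - 6)/55 - log(t - 1)/90 + 13*log(t + 3)/20 - 1669*log(t + 5)/792 + C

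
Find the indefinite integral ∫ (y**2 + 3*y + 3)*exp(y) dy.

Use integration by parts with u = y**2 + 3*y + 3, dv = exp(y) dy, so v = exp(y).
Apply parts 2 times (tabular method): alternate signs, differentiate u down to 0, integrate dv up.

(y**2 + y + 2)*exp(y) + C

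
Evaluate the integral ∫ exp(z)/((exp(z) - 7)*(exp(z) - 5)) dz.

Let u = e^z, du = e^z dz.
The integral becomes ∫ du/((u-7)(u-5)); decompose into partial fractions.

log(exp(z) - 7)/2 - log(exp(z) - 5)/2 + C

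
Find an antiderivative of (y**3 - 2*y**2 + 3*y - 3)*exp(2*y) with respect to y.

Use integration by parts with u = y**3 - 2*y**2 + 3*y - 3, dv = exp(2*y) dy, so v = exp(2*y)/2.
Apply parts 3 times (tabular method): alternate signs, differentiate u down to 0, integrate dv up.

(4*y**3 - 14*y**2 + 26*y - 25)*exp(2*y)/8 + C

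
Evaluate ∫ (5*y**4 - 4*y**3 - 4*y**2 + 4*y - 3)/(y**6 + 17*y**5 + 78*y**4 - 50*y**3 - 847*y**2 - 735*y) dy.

log(y)/245 + 9*log(y - 3)/320 - log(y + 1)/288 - 1751*log(y + 5)/320 + 96017*log(y + 7)/17640 - 1315/(84*y + 588) + C

Factor the denominator: y*(y - 3)*(y + 1)*(y + 5)*(y + 7)**2.
Partial-fraction decomposition: 96017/(17640*(y + 7)) + 1315/(84*(y + 7)**2) - 1751/(320*(y + 5)) - 1/(288*(y + 1)) + 9/(320*(y - 3)) + 1/(245*y).
Integrate each term; A/(y−a) gives A·log|y−a|; A/(y−a)² gives −A/(y−a).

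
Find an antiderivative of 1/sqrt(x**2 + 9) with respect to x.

Substitute x = 3·tan(θ), so dx = 3·sec(θ)^2 dθ and the radical becomes sqrt(x**2 + 9) = 3·sec(θ) by the Pythagorean identity.
Integrate the resulting trig expression in θ, then back-substitute tan(θ) = x/3, sec(θ) = sqrt(x**2 + 9)/3 (absorbing any constant into C).

log(x + sqrt(x**2 + 9)) + C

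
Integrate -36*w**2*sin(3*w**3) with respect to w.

4*cos(3*w**3) + C

Let u = 3*w**3, so du = (9*w**2) dw.
Rewriting, the integral becomes -4·∫ sin(u) du = -4·-cos(u).
Substituting back, u = 3*w**3.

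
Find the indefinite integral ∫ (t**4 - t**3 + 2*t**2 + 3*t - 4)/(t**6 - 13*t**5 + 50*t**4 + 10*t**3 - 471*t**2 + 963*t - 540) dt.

561*log(t - 5)/128 - 232*log(t - 4)/21 + 961*log(t - 3)/144 + log(t - 1)/192 - 113*log(t + 3)/8064 - 77/(24*t - 72) + C

Factor the denominator: (t - 5)*(t - 4)*(t - 3)**2*(t - 1)*(t + 3).
Partial-fraction decomposition: -113/(8064*(t + 3)) + 1/(192*(t - 1)) + 961/(144*(t - 3)) + 77/(24*(t - 3)**2) - 232/(21*(t - 4)) + 561/(128*(t - 5)).
Integrate each term; A/(t−a) gives A·log|t−a|; A/(t−a)² gives −A/(t−a).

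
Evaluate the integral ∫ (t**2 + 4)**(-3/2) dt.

Substitute t = 2·tan(θ), so dt = 2·sec(θ)^2 dθ and the radical becomes sqrt(t**2 + 4) = 2·sec(θ) by the Pythagorean identity.
Integrate the resulting trig expression in θ, then back-substitute tan(θ) = t/2, sec(θ) = sqrt(t**2 + 4)/2 (absorbing any constant into C).

t/(4*sqrt(t**2 + 4)) + C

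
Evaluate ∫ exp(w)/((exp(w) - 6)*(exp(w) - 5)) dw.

Let u = e^w, du = e^w dw.
The integral becomes ∫ du/((u-6)(u-5)); decompose into partial fractions.

log(exp(w) - 6) - log(exp(w) - 5) + C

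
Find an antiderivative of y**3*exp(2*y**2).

Let u = y², du = 2y dy; rewrite as (1/2)∫ u^1·exp(2u) du.
Now integrate by parts 1 time.

(2*y**2 - 1)*exp(2*y**2)/8 + C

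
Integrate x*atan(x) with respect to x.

Use integration by parts with u = arctan(x), dv = x dx.
Then du = 1/(x**2 + 1) dx.

x**2*atan(x)/2 - x/2 + atan(x)/2 + C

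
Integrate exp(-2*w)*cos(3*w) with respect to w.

3*exp(-2*w)*sin(3*w)/13 - 2*exp(-2*w)*cos(3*w)/13 + C

Let I denote the integral. Integrate by parts with u = cos(3*w), dv = exp(-2*w) dw, so v = -exp(-2*w)/2: I = -exp(-2*w)*cos(3*w)/2 − (3/2)·∫ exp(-2*w)*sin(3*w) dw.
Apply parts again with u = sin(3*w), dv = exp(-2*w) dw: ∫ exp(-2*w)*sin(3*w) dw = -exp(-2*w)*sin(3*w)/2 + (3/2)·I. Substituting back brings back I: I = 3*exp(-2*w)*sin(3*w)/4 - exp(-2*w)*cos(3*w)/2 − (9/4)·I.
Solving for I: (1 + 9/4)·I equals the remaining terms, so I = (4/13)·(3*exp(-2*w)*sin(3*w)/4 - exp(-2*w)*cos(3*w)/2).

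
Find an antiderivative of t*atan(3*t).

t**2*atan(3*t)/2 - t/6 + atan(3*t)/18 + C

Use integration by parts with u = arctan(3*t), dv = t dt.
Then du = 3/(9*t**2 + 1) dt.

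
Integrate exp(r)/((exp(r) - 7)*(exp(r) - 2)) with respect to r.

Let u = e^r, du = e^r dr.
The integral becomes ∫ du/((u-7)(u-2)); decompose into partial fractions.

log(exp(r) - 7)/5 - log(exp(r) - 2)/5 + C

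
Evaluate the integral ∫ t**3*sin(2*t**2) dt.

Let u = t², du = 2t dt; rewrite as (1/2)∫ u^1·sin(2u) du.
Now integrate by parts 1 time.

-t**2*cos(2*t**2)/4 + sin(2*t**2)/8 + C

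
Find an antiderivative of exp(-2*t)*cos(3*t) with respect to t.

3*exp(-2*t)*sin(3*t)/13 - 2*exp(-2*t)*cos(3*t)/13 + C

Let I denote the integral. Integrate by parts with u = cos(3*t), dv = exp(-2*t) dt, so v = -exp(-2*t)/2: I = -exp(-2*t)*cos(3*t)/2 − (3/2)·∫ exp(-2*t)*sin(3*t) dt.
Apply parts again with u = sin(3*t), dv = exp(-2*t) dt: ∫ exp(-2*t)*sin(3*t) dt = -exp(-2*t)*sin(3*t)/2 + (3/2)·I. Substituting back brings back I: I = 3*exp(-2*t)*sin(3*t)/4 - exp(-2*t)*cos(3*t)/2 − (9/4)·I.
Solving for I: (1 + 9/4)·I equals the remaining terms, so I = (4/13)·(3*exp(-2*t)*sin(3*t)/4 - exp(-2*t)*cos(3*t)/2).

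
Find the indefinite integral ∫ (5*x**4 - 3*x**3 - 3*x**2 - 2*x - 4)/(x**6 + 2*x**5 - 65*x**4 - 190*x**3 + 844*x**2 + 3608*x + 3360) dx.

Factor the denominator: (x - 7)*(x - 5)*(x + 2)**2*(x + 4)*(x + 6).
Partial-fraction decomposition: -1757/(1144*(x + 6)) + 119/(66*(x + 4)) - 14593/(31752*(x + 2)) + 23/(126*(x + 2)**2) - 887/(3234*(x - 5)) + 10811/(23166*(x - 7)).
Integrate each term; A/(x−a) gives A·log|x−a|; A/(x−a)² gives −A/(x−a).

10811*log(x - 7)/23166 - 887*log(x - 5)/3234 - 14593*log(x + 2)/31752 + 119*log(x + 4)/66 - 1757*log(x + 6)/1144 - 23/(126*x + 252) + C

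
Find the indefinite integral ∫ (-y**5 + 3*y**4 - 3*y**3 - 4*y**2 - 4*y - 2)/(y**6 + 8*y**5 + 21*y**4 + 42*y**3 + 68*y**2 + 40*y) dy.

-log(y)/20 - log(y + 1)/4 + 47*log(y + 2)/24 - 5293*log(y + 5)/1740 + 89*log(y**2 + 4)/464 - 63*atan(y/2)/232 + C

Factor the denominator: y*(y + 1)*(y + 2)*(y + 5)*(y**2 + 4).
Partial-fraction decomposition: (89*y - 126)/(232*(y**2 + 4)) - 5293/(1740*(y + 5)) + 47/(24*(y + 2)) - 1/(4*(y + 1)) - 1/(20*y).
Integrate each term; A/(y−a) gives A·log|y−a|; the (By+D)/(y²+p²) term gives a log and an atan.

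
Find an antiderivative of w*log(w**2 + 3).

Let u = w**2 + 3, so du = (2*w) dw.
The integral becomes (1/2)·∫ log(u) du; integrate by parts with u′=log(u), dv′=du.

w**2*log(w**2 + 3)/2 - w**2/2 + 3*log(w**2 + 3)/2 + C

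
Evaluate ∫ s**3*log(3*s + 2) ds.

s**4*log(3*s + 2)/4 - s**4/16 + s**3/18 - s**2/18 + 2*s/27 - 4*log(3*s + 2)/81 + C

Use integration by parts with u = log(3*s + 2), dv = s**3 ds.
Then du = 3/(3*s + 2) ds and v = s**4/4.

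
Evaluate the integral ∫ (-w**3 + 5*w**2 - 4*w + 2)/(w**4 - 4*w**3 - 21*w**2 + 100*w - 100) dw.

-log(w - 5)/5 - 12*log(w - 2)/49 - 136*log(w + 5)/245 + 2/(7*w - 14) + C

Factor the denominator: (w - 5)*(w - 2)**2*(w + 5).
Partial-fraction decomposition: -136/(245*(w + 5)) - 12/(49*(w - 2)) - 2/(7*(w - 2)**2) - 1/(5*(w - 5)).
Integrate each term; A/(w−a) gives A·log|w−a|; A/(w−a)² gives −A/(w−a).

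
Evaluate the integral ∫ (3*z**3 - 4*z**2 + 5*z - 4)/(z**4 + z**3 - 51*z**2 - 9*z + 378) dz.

530*log(z - 6)/351 - 14*log(z - 3)/45 - 17*log(z + 3)/27 + 158*log(z + 7)/65 + C

Factor the denominator: (z - 6)*(z - 3)*(z + 3)*(z + 7).
Partial-fraction decomposition: 158/(65*(z + 7)) - 17/(27*(z + 3)) - 14/(45*(z - 3)) + 530/(351*(z - 6)).
Integrate each term: A/(z−a) contributes A·log|z−a|.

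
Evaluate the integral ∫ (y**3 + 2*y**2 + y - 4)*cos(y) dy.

Use integration by parts with u = y**3 + 2*y**2 + y - 4, dv = cos(y) dy, so v = sin(y).
Apply parts 3 times (tabular method): alternate signs, differentiate u down to 0, integrate dv up.

y**3*sin(y) + 2*y**2*sin(y) + 3*y**2*cos(y) - 5*y*sin(y) + 4*y*cos(y) - 8*sin(y) - 5*cos(y) + C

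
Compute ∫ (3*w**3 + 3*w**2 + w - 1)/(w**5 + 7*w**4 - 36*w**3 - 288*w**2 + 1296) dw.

Factor the denominator: (w - 6)*(w - 2)*(w + 3)*(w + 6)**2.
Partial-fraction decomposition: 175/(6912*(w + 6)) + 547/(288*(w + 6)**2) - 58/(405*(w + 3)) - 37/(1280*(w - 2)) + 761/(5184*(w - 6)).
Integrate each term; A/(w−a) gives A·log|w−a|; A/(w−a)² gives −A/(w−a).

761*log(w - 6)/5184 - 37*log(w - 2)/1280 - 58*log(w + 3)/405 + 175*log(w + 6)/6912 - 547/(288*w + 1728) + C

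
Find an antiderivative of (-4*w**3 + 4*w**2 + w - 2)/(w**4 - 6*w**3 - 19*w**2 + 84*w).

-log(w)/42 - 1171*log(w - 7)/308 + 71*log(w - 3)/84 - 157*log(w + 4)/154 + C

Factor the denominator: w*(w - 7)*(w - 3)*(w + 4).
Partial-fraction decomposition: -157/(154*(w + 4)) + 71/(84*(w - 3)) - 1171/(308*(w - 7)) - 1/(42*w).
Integrate each term: A/(w−a) contributes A·log|w−a|.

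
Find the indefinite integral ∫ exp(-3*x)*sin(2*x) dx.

Let I denote the integral. Integrate by parts with u = sin(2*x), dv = exp(-3*x) dx, so v = -exp(-3*x)/3: I = -exp(-3*x)*sin(2*x)/3 + (2/3)·∫ exp(-3*x)*cos(2*x) dx.
Apply parts again with u = cos(2*x), dv = exp(-3*x) dx: ∫ exp(-3*x)*cos(2*x) dx = -exp(-3*x)*cos(2*x)/3 − (2/3)·I. Substituting back brings back I: I = -exp(-3*x)*sin(2*x)/3 - 2*exp(-3*x)*cos(2*x)/9 − (4/9)·I.
Solving for I: (1 + 4/9)·I equals the remaining terms, so I = (9/13)·(-exp(-3*x)*sin(2*x)/3 - 2*exp(-3*x)*cos(2*x)/9).

-3*exp(-3*x)*sin(2*x)/13 - 2*exp(-3*x)*cos(2*x)/13 + C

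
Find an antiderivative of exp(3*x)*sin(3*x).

Let I denote the integral. Integrate by parts with u = sin(3*x), dv = exp(3*x) dx, so v = exp(3*x)/3: I = exp(3*x)*sin(3*x)/3 − ∫ exp(3*x)*cos(3*x) dx.
Apply parts again with u = cos(3*x), dv = exp(3*x) dx: ∫ exp(3*x)*cos(3*x) dx = exp(3*x)*cos(3*x)/3 + I. Substituting back brings back I: I = exp(3*x)*sin(3*x)/3 - exp(3*x)*cos(3*x)/3 − I.
Solving for I: (1 + 1)·I equals the remaining terms, so I = (1/2)·(exp(3*x)*sin(3*x)/3 - exp(3*x)*cos(3*x)/3).

exp(3*x)*sin(3*x)/6 - exp(3*x)*cos(3*x)/6 + C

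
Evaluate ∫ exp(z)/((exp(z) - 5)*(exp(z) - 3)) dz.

log(exp(z) - 5)/2 - log(exp(z) - 3)/2 + C

Let u = e^z, du = e^z dz.
The integral becomes ∫ du/((u-3)(u-5)); decompose into partial fractions.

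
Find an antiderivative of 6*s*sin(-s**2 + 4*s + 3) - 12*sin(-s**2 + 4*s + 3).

3*cos(-s**2 + 4*s + 3) + C

Let u = s**2 - 4*s - 3, so du = (2*s - 4) ds.
Rewriting, the integral becomes -3·∫ sin(u) du = -3·-cos(u).
Substituting back, u = s**2 - 4*s - 3.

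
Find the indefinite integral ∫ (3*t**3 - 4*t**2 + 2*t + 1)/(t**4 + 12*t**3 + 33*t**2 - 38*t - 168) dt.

Factor the denominator: (t - 2)*(t + 3)*(t + 4)*(t + 7).
Partial-fraction decomposition: 619/(54*(t + 7)) - 263/(18*(t + 4)) + 61/(10*(t + 3)) + 13/(270*(t - 2)).
Integrate each term: A/(t−a) contributes A·log|t−a|.

13*log(t - 2)/270 + 61*log(t + 3)/10 - 263*log(t + 4)/18 + 619*log(t + 7)/54 + C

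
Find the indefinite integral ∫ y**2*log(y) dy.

Use integration by parts with u = log(y), dv = y**2 dy.
Then du = 1/y dy and v = y**3/3.

y**3*log(y)/3 - y**3/9 + C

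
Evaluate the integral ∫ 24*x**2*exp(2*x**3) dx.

Let u = 2*x**3, so du = (6*x**2) dx.
Rewriting, the integral becomes 4·∫ e^u du = 4·e^u.
Substituting back, u = 2*x**3.

4*exp(2*x**3) + C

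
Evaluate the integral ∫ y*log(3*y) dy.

y**2*(log(y) + log(3))/2 - y**2/4 + C

Use integration by parts with u = log(3*y), dv = y dy.
Then du = 1/y dy and v = y**2/2.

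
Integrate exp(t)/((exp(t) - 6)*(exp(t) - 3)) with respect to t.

log(exp(t) - 6)/3 - log(exp(t) - 3)/3 + C

Let u = e^t, du = e^t dt.
The integral becomes ∫ du/((u-6)(u-3)); decompose into partial fractions.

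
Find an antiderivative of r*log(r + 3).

Use integration by parts with u = log(r + 3), dv = r dr.
Then du = 1/(r + 3) dr and v = r**2/2.

r**2*log(r + 3)/2 - r**2/4 + 3*r/2 - 9*log(r + 3)/2 + C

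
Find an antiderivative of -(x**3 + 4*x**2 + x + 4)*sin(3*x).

Use integration by parts with u = x**3 + 4*x**2 + x + 4, dv = -sin(3*x) dx, so v = cos(3*x)/3.
Apply parts 3 times (tabular method): alternate signs, differentiate u down to 0, integrate dv up.

x**3*cos(3*x)/3 - x**2*sin(3*x)/3 + 4*x**2*cos(3*x)/3 - 8*x*sin(3*x)/9 + x*cos(3*x)/9 - sin(3*x)/27 + 28*cos(3*x)/27 + C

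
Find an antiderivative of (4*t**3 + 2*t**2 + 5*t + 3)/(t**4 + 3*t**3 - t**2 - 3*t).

7*log(t - 1)/4 + 17*log(t + 3)/4 - log(t**2 + t) + C

Factor the denominator: t*(t - 1)*(t + 1)*(t + 3).
Partial-fraction decomposition: 17/(4*(t + 3)) - 1/(t + 1) + 7/(4*(t - 1)) - 1/t.
Integrate each term: A/(t−a) contributes A·log|t−a|.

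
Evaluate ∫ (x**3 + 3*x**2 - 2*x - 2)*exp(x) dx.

(x**3 - 2*x)*exp(x) + C

Use integration by parts with u = x**3 + 3*x**2 - 2*x - 2, dv = exp(x) dx, so v = exp(x).
Apply parts 3 times (tabular method): alternate signs, differentiate u down to 0, integrate dv up.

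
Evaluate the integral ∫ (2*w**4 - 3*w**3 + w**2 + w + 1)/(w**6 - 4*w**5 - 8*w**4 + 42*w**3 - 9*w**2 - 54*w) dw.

Factor the denominator: w*(w - 3)**2*(w - 2)*(w + 1)*(w + 3).
Partial-fraction decomposition: -25/(108*(w + 3)) + 1/(16*(w + 1)) + 1/(2*(w - 2)) - 5/(16*(w - 3)) + 47/(36*(w - 3)**2) - 1/(54*w).
Integrate each term; A/(w−a) gives A·log|w−a|; A/(w−a)² gives −A/(w−a).

-log(w)/54 - 5*log(w - 3)/16 + log(w - 2)/2 + log(w + 1)/16 - 25*log(w + 3)/108 - 47/(36*w - 108) + C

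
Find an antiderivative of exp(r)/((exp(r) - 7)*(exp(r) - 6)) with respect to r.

Let u = e^r, du = e^r dr.
The integral becomes ∫ du/((u-7)(u-6)); decompose into partial fractions.

log(exp(r) - 7) - log(exp(r) - 6) + C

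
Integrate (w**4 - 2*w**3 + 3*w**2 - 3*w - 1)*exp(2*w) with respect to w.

Use integration by parts with u = w**4 - 2*w**3 + 3*w**2 - 3*w - 1, dv = exp(2*w) dw, so v = exp(2*w)/2.
Apply parts 4 times (tabular method): alternate signs, differentiate u down to 0, integrate dv up.

(w**4 - 4*w**3 + 9*w**2 - 12*w + 5)*exp(2*w)/2 + C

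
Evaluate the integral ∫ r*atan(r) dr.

Use integration by parts with u = arctan(r), dv = r dr.
Then du = 1/(r**2 + 1) dr.

r**2*atan(r)/2 - r/2 + atan(r)/2 + C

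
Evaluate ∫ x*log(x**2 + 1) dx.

x**2*log(x**2 + 1)/2 - x**2/2 + log(x**2 + 1)/2 + C

Let u = x**2 + 1, so du = (2*x) dx.
The integral becomes (1/2)·∫ log(u) du; integrate by parts with u′=log(u), dv′=du.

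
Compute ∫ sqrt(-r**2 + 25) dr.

r*sqrt(-r**2 + 25)/2 + 25*asin(r/5)/2 + C

Substitute r = 5·sin(θ), so dr = 5·cos(θ) dθ and the radical becomes sqrt(-r**2 + 25) = 5·cos(θ) by the Pythagorean identity.
Integrate the resulting trig expression in θ, then back-substitute θ = asin(r/5), sin(θ) = r/5, cos(θ) = sqrt(-r**2 + 25)/5 (absorbing any constant into C).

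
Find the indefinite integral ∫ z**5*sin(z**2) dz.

-z**4*cos(z**2)/2 + z**2*sin(z**2) + cos(z**2) + C

Let u = z², du = 2z dz; rewrite as (1/2)∫ u^2·sin(1u) du.
Now integrate by parts 2 times.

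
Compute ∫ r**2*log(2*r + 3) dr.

r**3*log(2*r + 3)/3 - r**3/9 + r**2/4 - 3*r/4 + 9*log(2*r + 3)/8 + C

Use integration by parts with u = log(2*r + 3), dv = r**2 dr.
Then du = 2/(2*r + 3) dr and v = r**3/3.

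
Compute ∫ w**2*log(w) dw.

Use integration by parts with u = log(w), dv = w**2 dw.
Then du = 1/w dw and v = w**3/3.

w**3*log(w)/3 - w**3/9 + C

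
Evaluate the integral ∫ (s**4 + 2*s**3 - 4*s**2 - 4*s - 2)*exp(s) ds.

(s**4 - 2*s**3 + 2*s**2 - 8*s + 6)*exp(s) + C

Use integration by parts with u = s**4 + 2*s**3 - 4*s**2 - 4*s - 2, dv = exp(s) ds, so v = exp(s).
Apply parts 4 times (tabular method): alternate signs, differentiate u down to 0, integrate dv up.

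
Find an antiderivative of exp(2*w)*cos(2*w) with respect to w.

exp(2*w)*sin(2*w)/4 + exp(2*w)*cos(2*w)/4 + C

Let I denote the integral. Integrate by parts with u = cos(2*w), dv = exp(2*w) dw, so v = exp(2*w)/2: I = exp(2*w)*cos(2*w)/2 + ∫ exp(2*w)*sin(2*w) dw.
Apply parts again with u = sin(2*w), dv = exp(2*w) dw: ∫ exp(2*w)*sin(2*w) dw = exp(2*w)*sin(2*w)/2 − I. Substituting back brings back I: I = exp(2*w)*sin(2*w)/2 + exp(2*w)*cos(2*w)/2 − I.
Solving for I: (1 + 1)·I equals the remaining terms, so I = (1/2)·(exp(2*w)*sin(2*w)/2 + exp(2*w)*cos(2*w)/2).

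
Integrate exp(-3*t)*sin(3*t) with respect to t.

-exp(-3*t)*sin(3*t)/6 - exp(-3*t)*cos(3*t)/6 + C

Let I denote the integral. Integrate by parts with u = sin(3*t), dv = exp(-3*t) dt, so v = -exp(-3*t)/3: I = -exp(-3*t)*sin(3*t)/3 + ∫ exp(-3*t)*cos(3*t) dt.
Apply parts again with u = cos(3*t), dv = exp(-3*t) dt: ∫ exp(-3*t)*cos(3*t) dt = -exp(-3*t)*cos(3*t)/3 − I. Substituting back brings back I: I = -exp(-3*t)*sin(3*t)/3 - exp(-3*t)*cos(3*t)/3 − I.
Solving for I: (1 + 1)·I equals the remaining terms, so I = (1/2)·(-exp(-3*t)*sin(3*t)/3 - exp(-3*t)*cos(3*t)/3).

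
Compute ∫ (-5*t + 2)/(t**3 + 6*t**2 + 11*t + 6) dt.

7*log(t + 1)/2 - 12*log(t + 2) + 17*log(t + 3)/2 + C

Factor the denominator: (t + 1)*(t + 2)*(t + 3).
Partial-fraction decomposition: 17/(2*(t + 3)) - 12/(t + 2) + 7/(2*(t + 1)).
Integrate each term: A/(t−a) contributes A·log|t−a|.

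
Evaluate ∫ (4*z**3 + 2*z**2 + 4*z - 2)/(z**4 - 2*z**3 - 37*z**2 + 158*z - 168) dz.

Factor the denominator: (z - 4)*(z - 3)*(z - 2)*(z + 7).
Partial-fraction decomposition: 652/(495*(z + 7)) + 23/(9*(z - 2)) - 68/(5*(z - 3)) + 151/(11*(z - 4)).
Integrate each term: A/(z−a) contributes A·log|z−a|.

151*log(z - 4)/11 - 68*log(z - 3)/5 + 23*log(z - 2)/9 + 652*log(z + 7)/495 + C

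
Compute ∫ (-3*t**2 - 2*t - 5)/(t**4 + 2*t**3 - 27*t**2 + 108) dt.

Factor the denominator: (t - 3)**2*(t + 2)*(t + 6).
Partial-fraction decomposition: 101/(324*(t + 6)) - 13/(100*(t + 2)) - 368/(2025*(t - 3)) - 38/(45*(t - 3)**2).
Integrate each term; A/(t−a) gives A·log|t−a|; A/(t−a)² gives −A/(t−a).

-368*log(t - 3)/2025 - 13*log(t + 2)/100 + 101*log(t + 6)/324 + 38/(45*t - 135) + C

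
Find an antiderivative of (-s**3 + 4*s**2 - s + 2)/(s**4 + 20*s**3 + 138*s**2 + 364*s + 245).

Factor the denominator: (s + 1)*(s + 5)*(s + 7)**2.
Partial-fraction decomposition: 121/(9*(s + 7)) + 137/(3*(s + 7)**2) - 29/(2*(s + 5)) + 1/(18*(s + 1)).
Integrate each term; A/(s−a) gives A·log|s−a|; A/(s−a)² gives −A/(s−a).

log(s + 1)/18 - 29*log(s + 5)/2 + 121*log(s + 7)/9 - 137/(3*s + 21) + C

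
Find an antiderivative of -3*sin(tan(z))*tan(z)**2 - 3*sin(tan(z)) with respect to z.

Let u = tan(z), so du = (tan(z)**2 + 1) dz.
Rewriting, the integral becomes -3·∫ sin(u) du = -3·-cos(u).
Substituting back, u = tan(z).

3*cos(tan(z)) + C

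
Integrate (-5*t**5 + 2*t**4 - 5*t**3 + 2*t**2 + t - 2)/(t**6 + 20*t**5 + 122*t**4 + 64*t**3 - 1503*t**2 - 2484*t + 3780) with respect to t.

Factor the denominator: (t - 3)*(t - 1)*(t + 5)*(t + 6)**2*(t + 7).
Partial-fraction decomposition: -90641/(160*(t + 7)) + 214811/(567*(t + 6)) - 6088/(9*(t + 6)**2) + 17543/(96*(t + 5)) + 1/(672*(t - 1)) - 1169/(12960*(t - 3)).
Integrate each term; A/(t−a) gives A·log|t−a|; A/(t−a)² gives −A/(t−a).

-1169*log(t - 3)/12960 + log(t - 1)/672 + 17543*log(t + 5)/96 + 214811*log(t + 6)/567 - 90641*log(t + 7)/160 + 6088/(9*t + 54) + C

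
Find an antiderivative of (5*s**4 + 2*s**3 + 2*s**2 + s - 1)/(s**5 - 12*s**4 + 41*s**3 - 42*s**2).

-log(s)/1764 + 2559*log(s - 7)/196 - 479*log(s - 3)/36 + 21*log(s - 2)/4 - 1/(42*s) + C

Factor the denominator: s**2*(s - 7)*(s - 3)*(s - 2).
Partial-fraction decomposition: 21/(4*(s - 2)) - 479/(36*(s - 3)) + 2559/(196*(s - 7)) - 1/(1764*s) + 1/(42*s**2).
Integrate each term; A/(s−a) gives A·log|s−a|; A/(s−a)² gives −A/(s−a).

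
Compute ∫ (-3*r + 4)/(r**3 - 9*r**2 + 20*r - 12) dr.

-7*log(r - 6)/10 + log(r - 2)/2 + log(r - 1)/5 + C

Factor the denominator: (r - 6)*(r - 2)*(r - 1).
Partial-fraction decomposition: 1/(5*(r - 1)) + 1/(2*(r - 2)) - 7/(10*(r - 6)).
Integrate each term: A/(r−a) contributes A·log|r−a|.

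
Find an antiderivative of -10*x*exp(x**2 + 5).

-5*exp(x**2 + 5) + C

Let u = x**2 + 5, so du = (2*x) dx.
Rewriting, the integral becomes -5·∫ e^u du = -5·e^u.
Substituting back, u = x**2 + 5.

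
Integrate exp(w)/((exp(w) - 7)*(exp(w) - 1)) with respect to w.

Let u = e^w, du = e^w dw.
The integral becomes ∫ du/((u-7)(u-1)); decompose into partial fractions.

log(exp(w) - 7)/6 - log(exp(w) - 1)/6 + C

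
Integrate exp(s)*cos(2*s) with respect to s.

Let I denote the integral. Integrate by parts with u = cos(2*s), dv = exp(s) ds, so v = exp(s): I = exp(s)*cos(2*s) + 2·∫ exp(s)*sin(2*s) ds.
Apply parts again with u = sin(2*s), dv = exp(s) ds: ∫ exp(s)*sin(2*s) ds = exp(s)*sin(2*s) − 2·I. Substituting back brings back I: I = 2*exp(s)*sin(2*s) + exp(s)*cos(2*s) − 4·I.
Solving for I: (1 + 4)·I equals the remaining terms, so I = (1/5)·(2*exp(s)*sin(2*s) + exp(s)*cos(2*s)).

2*exp(s)*sin(2*s)/5 + exp(s)*cos(2*s)/5 + C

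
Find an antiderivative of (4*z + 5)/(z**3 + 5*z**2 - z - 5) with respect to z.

Factor the denominator: (z - 1)*(z + 1)*(z + 5).
Partial-fraction decomposition: -5/(8*(z + 5)) - 1/(8*(z + 1)) + 3/(4*(z - 1)).
Integrate each term: A/(z−a) contributes A·log|z−a|.

3*log(z - 1)/4 - log(z + 1)/8 - 5*log(z + 5)/8 + C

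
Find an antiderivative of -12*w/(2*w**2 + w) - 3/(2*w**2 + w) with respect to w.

Let u = 2*w**2 + w, so du = (4*w + 1) dw.
Rewriting, the integral becomes -3·∫ 1/u du = -3·log(u).
Substituting back, u = 2*w**2 + w.

-3*log(2*w**2 + w) + C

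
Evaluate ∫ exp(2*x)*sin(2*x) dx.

exp(2*x)*sin(2*x)/4 - exp(2*x)*cos(2*x)/4 + C

Let I denote the integral. Integrate by parts with u = sin(2*x), dv = exp(2*x) dx, so v = exp(2*x)/2: I = exp(2*x)*sin(2*x)/2 − ∫ exp(2*x)*cos(2*x) dx.
Apply parts again with u = cos(2*x), dv = exp(2*x) dx: ∫ exp(2*x)*cos(2*x) dx = exp(2*x)*cos(2*x)/2 + I. Substituting back brings back I: I = exp(2*x)*sin(2*x)/2 - exp(2*x)*cos(2*x)/2 − I.
Solving for I: (1 + 1)·I equals the remaining terms, so I = (1/2)·(exp(2*x)*sin(2*x)/2 - exp(2*x)*cos(2*x)/2).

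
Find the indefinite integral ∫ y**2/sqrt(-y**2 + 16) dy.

Substitute y = 4·sin(θ), so dy = 4·cos(θ) dθ and the radical becomes sqrt(-y**2 + 16) = 4·cos(θ) by the Pythagorean identity.
Integrate the resulting trig expression in θ, then back-substitute θ = asin(y/4), sin(θ) = y/4, cos(θ) = sqrt(-y**2 + 16)/4 (absorbing any constant into C).

-y*sqrt(-y**2 + 16)/2 + 8*asin(y/4) + C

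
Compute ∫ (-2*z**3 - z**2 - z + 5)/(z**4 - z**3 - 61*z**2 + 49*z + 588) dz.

Factor the denominator: (z - 7)*(z - 4)*(z + 3)*(z + 7).
Partial-fraction decomposition: -59/(56*(z + 7)) + 53/(280*(z + 3)) + 13/(21*(z - 4)) - 737/(420*(z - 7)).
Integrate each term: A/(z−a) contributes A·log|z−a|.

-737*log(z - 7)/420 + 13*log(z - 4)/21 + 53*log(z + 3)/280 - 59*log(z + 7)/56 + C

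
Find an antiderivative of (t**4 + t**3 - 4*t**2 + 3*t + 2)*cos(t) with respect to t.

Use integration by parts with u = t**4 + t**3 - 4*t**2 + 3*t + 2, dv = cos(t) dt, so v = sin(t).
Apply parts 4 times (tabular method): alternate signs, differentiate u down to 0, integrate dv up.

t**4*sin(t) + t**3*sin(t) + 4*t**3*cos(t) - 16*t**2*sin(t) + 3*t**2*cos(t) - 3*t*sin(t) - 32*t*cos(t) + 34*sin(t) - 3*cos(t) + C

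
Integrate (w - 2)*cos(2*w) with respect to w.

Use integration by parts with u = w - 2, dv = cos(2*w) dw, so v = sin(2*w)/2.
Apply parts 1 times (tabular method): alternate signs, differentiate u down to 0, integrate dv up.

w*sin(2*w)/2 - sin(2*w) + cos(2*w)/4 + C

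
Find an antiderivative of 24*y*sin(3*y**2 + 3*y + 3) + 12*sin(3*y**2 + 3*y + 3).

Let u = 3*y**2 + 3*y + 3, so du = (6*y + 3) dy.
Rewriting, the integral becomes 4·∫ sin(u) du = 4·-cos(u).
Substituting back, u = 3*y**2 + 3*y + 3.

-4*cos(3*y**2 + 3*y + 3) + C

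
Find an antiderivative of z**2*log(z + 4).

Use integration by parts with u = log(z + 4), dv = z**2 dz.
Then du = 1/(z + 4) dz and v = z**3/3.

z**3*log(z + 4)/3 - z**3/9 + 2*z**2/3 - 16*z/3 + 64*log(z + 4)/3 + C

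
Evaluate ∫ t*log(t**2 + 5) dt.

t**2*log(t**2 + 5)/2 - t**2/2 + 5*log(t**2 + 5)/2 + C

Let u = t**2 + 5, so du = (2*t) dt.
The integral becomes (1/2)·∫ log(u) du; integrate by parts with u′=log(u), dv′=du.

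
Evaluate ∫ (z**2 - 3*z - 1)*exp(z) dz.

(z**2 - 5*z + 4)*exp(z) + C

Use integration by parts with u = z**2 - 3*z - 1, dv = exp(z) dz, so v = exp(z).
Apply parts 2 times (tabular method): alternate signs, differentiate u down to 0, integrate dv up.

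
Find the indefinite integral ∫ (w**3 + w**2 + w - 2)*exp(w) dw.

(w**3 - 2*w**2 + 5*w - 7)*exp(w) + C

Use integration by parts with u = w**3 + w**2 + w - 2, dv = exp(w) dw, so v = exp(w).
Apply parts 3 times (tabular method): alternate signs, differentiate u down to 0, integrate dv up.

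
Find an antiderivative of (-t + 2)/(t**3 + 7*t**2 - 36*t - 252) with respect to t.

-log(t - 6)/39 - 2*log(t + 6)/3 + 9*log(t + 7)/13 + C

Factor the denominator: (t - 6)*(t + 6)*(t + 7).
Partial-fraction decomposition: 9/(13*(t + 7)) - 2/(3*(t + 6)) - 1/(39*(t - 6)).
Integrate each term: A/(t−a) contributes A·log|t−a|.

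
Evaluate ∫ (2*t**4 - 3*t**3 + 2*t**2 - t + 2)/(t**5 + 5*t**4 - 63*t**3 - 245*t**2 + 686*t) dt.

log(t)/343 + 1933*log(t - 7)/3430 - 8*log(t - 2)/405 + 80753*log(t + 7)/55566 + 2969/(441*t + 3087) + C

Factor the denominator: t*(t - 7)*(t - 2)*(t + 7)**2.
Partial-fraction decomposition: 80753/(55566*(t + 7)) - 2969/(441*(t + 7)**2) - 8/(405*(t - 2)) + 1933/(3430*(t - 7)) + 1/(343*t).
Integrate each term; A/(t−a) gives A·log|t−a|; A/(t−a)² gives −A/(t−a).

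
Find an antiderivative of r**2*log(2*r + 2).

r**3*log(2*r + 2)/3 - r**3/9 + r**2/6 - r/3 + log(r + 1)/3 + C

Use integration by parts with u = log(2*r + 2), dv = r**2 dr.
Then du = 2/(2*r + 2) dr and v = r**3/3.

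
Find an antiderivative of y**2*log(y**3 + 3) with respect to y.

y**3*log(y**3 + 3)/3 - y**3/3 + log(y**3 + 3) + C

Let u = y**3 + 3, so du = (3*y**2) dy.
The integral becomes (1/3)·∫ log(u) du; integrate by parts with u′=log(u), dv′=du.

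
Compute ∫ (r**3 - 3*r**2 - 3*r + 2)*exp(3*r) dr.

Use integration by parts with u = r**3 - 3*r**2 - 3*r + 2, dv = exp(3*r) dr, so v = exp(3*r)/3.
Apply parts 3 times (tabular method): alternate signs, differentiate u down to 0, integrate dv up.

(9*r**3 - 36*r**2 - 3*r + 19)*exp(3*r)/27 + C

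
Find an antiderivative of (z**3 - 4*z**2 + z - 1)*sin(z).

-z**3*cos(z) + 3*z**2*sin(z) + 4*z**2*cos(z) - 8*z*sin(z) + 5*z*cos(z) - 5*sin(z) - 7*cos(z) + C

Use integration by parts with u = z**3 - 4*z**2 + z - 1, dv = sin(z) dz, so v = -cos(z).
Apply parts 3 times (tabular method): alternate signs, differentiate u down to 0, integrate dv up.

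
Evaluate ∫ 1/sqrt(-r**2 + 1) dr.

asin(r) + C

Substitute r = sin(θ), so dr = cos(θ) dθ and the radical becomes sqrt(-r**2 + 1) = cos(θ) by the Pythagorean identity.
Integrate the resulting trig expression in θ, then back-substitute θ = asin(r), sin(θ) = r, cos(θ) = sqrt(-r**2 + 1) (absorbing any constant into C).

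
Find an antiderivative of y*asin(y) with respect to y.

y**2*asin(y)/2 + y*sqrt(-y**2 + 1)/4 - asin(y)/4 + C

Use integration by parts with u = arcsin(y), dv = y dy.
Then du = 1/sqrt(-y**2 + 1) dy.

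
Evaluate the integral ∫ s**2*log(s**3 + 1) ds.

s**3*log(s**3 + 1)/3 - s**3/3 + log(s**3 + 1)/3 + C

Let u = s**3 + 1, so du = (3*s**2) ds.
The integral becomes (1/3)·∫ log(u) du; integrate by parts with u′=log(u), dv′=du.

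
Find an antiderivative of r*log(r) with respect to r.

Use integration by parts with u = log(r), dv = r dr.
Then du = 1/r dr and v = r**2/2.

r**2*log(r)/2 - r**2/4 + C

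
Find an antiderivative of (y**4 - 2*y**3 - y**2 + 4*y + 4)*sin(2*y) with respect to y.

Use integration by parts with u = y**4 - 2*y**3 - y**2 + 4*y + 4, dv = sin(2*y) dy, so v = -cos(2*y)/2.
Apply parts 4 times (tabular method): alternate signs, differentiate u down to 0, integrate dv up.

-y**4*cos(2*y)/2 + y**3*sin(2*y) + y**3*cos(2*y) - 3*y**2*sin(2*y)/2 + 2*y**2*cos(2*y) - 2*y*sin(2*y) - 7*y*cos(2*y)/2 + 7*sin(2*y)/4 - 3*cos(2*y) + C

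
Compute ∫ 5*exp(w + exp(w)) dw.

Let u = exp(w), so du = (exp(w)) dw.
Rewriting, the integral becomes 5·∫ e^u du = 5·e^u.
Substituting back, u = exp(w).

5*exp(exp(w)) + C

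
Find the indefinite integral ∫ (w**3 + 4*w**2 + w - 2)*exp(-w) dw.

(-w**3 - 7*w**2 - 15*w - 13)*exp(-w) + C

Use integration by parts with u = w**3 + 4*w**2 + w - 2, dv = exp(-w) dw, so v = -exp(-w).
Apply parts 3 times (tabular method): alternate signs, differentiate u down to 0, integrate dv up.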